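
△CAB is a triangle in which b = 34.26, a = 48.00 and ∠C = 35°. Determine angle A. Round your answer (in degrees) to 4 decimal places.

By the law of cosines, c² = a² + b² − 2·a·b·cos C = 783.59, so c ≈ 27.993.
Law of cosines again: cos A = (b² + c² − a²)/(2·b·c) ≈ -0.18074, so ∠A ≈ 100.41°.

100.4127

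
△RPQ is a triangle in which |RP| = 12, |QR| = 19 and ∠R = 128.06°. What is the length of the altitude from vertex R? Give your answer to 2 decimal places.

By the law of cosines, |PQ|² = |QR|² + |RP|² − 2·|QR|·|RP|·cos R = 786.12, so |PQ| ≈ 28.038.
Area = ½·|QR|·|RP|·sin R ≈ 89.76.
The altitude from R has length 2·area/|PQ| ≈ 6.4028.

6.40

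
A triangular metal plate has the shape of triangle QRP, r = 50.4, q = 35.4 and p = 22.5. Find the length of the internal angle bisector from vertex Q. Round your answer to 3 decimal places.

By the law of cosines, cos Q = (r² + p² − q²) / (2·r·p) ≈ 0.79067, so ∠Q ≈ 37.75°.
The bisector from Q has length 2·r·p·cos(∠Q/2)/(r+p) ≈ 29.438.

29.438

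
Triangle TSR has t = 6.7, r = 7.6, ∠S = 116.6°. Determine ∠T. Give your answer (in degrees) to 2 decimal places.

By the law of cosines, s² = r² + t² − 2·r·t·cos S = 148.25, so s ≈ 12.176.
Law of cosines again: cos T = (s² + r² − t²)/(2·s·r) ≈ 0.87058, so ∠T ≈ 29.47°.

∠T ≈ 29.47°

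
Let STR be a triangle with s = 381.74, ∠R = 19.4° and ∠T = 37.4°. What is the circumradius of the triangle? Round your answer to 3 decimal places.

228.105

The third angle is ∠S = 180° − ∠T − ∠R = 123.20°.
Law of sines: t = s·sin T/sin S ≈ 277.09.
Law of sines: r = s·sin R/sin S ≈ 151.54.
Circumradius = s/(2 sin S) ≈ 228.1.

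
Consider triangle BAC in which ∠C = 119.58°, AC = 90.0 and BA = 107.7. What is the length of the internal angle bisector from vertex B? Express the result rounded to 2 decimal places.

t_B ≈ 42.59

Law of sines: sin B = AC·sin C/BA ≈ 0.72674.
Since BA ≥ AC, only the acute value applies: ∠B ≈ 46.61°.
Then ∠A = 180° − ∠C − ∠B ≈ 13.81°.
Law of sines gives CB = BA·sin A/sin C ≈ 29.553.
The bisector from B has length 2·CB·BA·cos(∠B/2)/(CB+BA) ≈ 42.595.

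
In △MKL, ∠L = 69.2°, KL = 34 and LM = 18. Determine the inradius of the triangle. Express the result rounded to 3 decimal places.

By the law of cosines, MK² = KL² + LM² − 2·KL·LM·cos L = 1045.3, so MK ≈ 32.332.
Area = ½·KL·LM·sin L ≈ 286.06.
Semiperimeter s = (34+18+32.332)/2 = 42.166.
Inradius = area/s = 286.06/42.166 ≈ 6.7841.

6.784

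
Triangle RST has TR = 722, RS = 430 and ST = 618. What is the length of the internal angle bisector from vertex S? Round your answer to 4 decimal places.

By the law of cosines, cos S = (RS² + ST² − TR²) / (2·RS·ST) ≈ 0.08569, so ∠S ≈ 85.08°.
The bisector from S has length 2·RS·ST·cos(∠S/2)/(RS+ST) ≈ 373.65.

t_S ≈ 373.6480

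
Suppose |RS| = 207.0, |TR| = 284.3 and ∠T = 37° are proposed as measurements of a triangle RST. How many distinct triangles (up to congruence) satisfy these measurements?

|TR|·sin T = 284.3·sin(37°) ≈ 171.1.
Since |TR| sin T < |RS| < |TR| (171.1 < 207.0 < 284.3), two triangles exist.

2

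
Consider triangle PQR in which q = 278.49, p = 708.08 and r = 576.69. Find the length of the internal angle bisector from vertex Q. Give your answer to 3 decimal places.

623.824

By the law of cosines, cos Q = (r² + p² − q²) / (2·r·p) ≈ 0.92617, so ∠Q ≈ 22.15°.
The bisector from Q has length 2·r·p·cos(∠Q/2)/(r+p) ≈ 623.82.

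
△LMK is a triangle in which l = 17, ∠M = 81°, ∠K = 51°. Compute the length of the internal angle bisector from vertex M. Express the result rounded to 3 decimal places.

The third angle is ∠L = 180° − ∠M − ∠K = 48.00°.
Law of sines: m = l·sin M/sin L ≈ 22.594.
Law of sines: k = l·sin K/sin L ≈ 17.778.
The bisector from M has length 2·k·l·cos(∠M/2)/(k+l) ≈ 13.216.

13.216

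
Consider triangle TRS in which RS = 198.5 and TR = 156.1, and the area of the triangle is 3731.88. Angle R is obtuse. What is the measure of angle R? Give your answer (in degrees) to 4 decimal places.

166.0617

From area = ½·TR·RS·sin R, we get sin R = 2·area/(TR·RS) ≈ 0.24088.
Taking the obtuse solution, ∠R ≈ 166.06°.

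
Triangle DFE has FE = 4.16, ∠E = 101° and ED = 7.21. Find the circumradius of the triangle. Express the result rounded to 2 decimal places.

By the law of cosines, DF² = FE² + ED² − 2·FE·ED·cos E = 80.736, so DF ≈ 8.9853.
Area = ½·FE·ED·sin E ≈ 14.721.
Circumradius = DF/(2 sin E) ≈ 4.5767.

4.58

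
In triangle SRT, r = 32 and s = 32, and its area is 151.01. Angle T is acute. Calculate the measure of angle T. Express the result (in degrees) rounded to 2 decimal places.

From area = ½·s·r·sin T, we get sin T = 2·area/(s·r) ≈ 0.29494.
Taking the acute solution, ∠T ≈ 17.15°.

17.15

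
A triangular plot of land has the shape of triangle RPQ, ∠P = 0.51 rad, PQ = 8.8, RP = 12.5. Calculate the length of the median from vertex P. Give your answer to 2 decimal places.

By the law of cosines, QR² = RP² + PQ² − 2·RP·PQ·cos P = 41.686, so QR ≈ 6.4565.
Median from P: ½√(2·RP² + 2·PQ² − QR²) ≈ 10.316.

m_P ≈ 10.32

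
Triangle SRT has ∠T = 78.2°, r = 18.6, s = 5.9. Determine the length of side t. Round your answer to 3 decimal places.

18.327

By the law of cosines, t² = s² + r² − 2·s·r·cos T = 335.89, so t ≈ 18.327.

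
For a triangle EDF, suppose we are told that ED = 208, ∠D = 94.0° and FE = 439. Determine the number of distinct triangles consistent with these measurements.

ED·sin D = 208·sin(94.0°) ≈ 207.5.
Since ∠D is not acute, a triangle exists only if FE > ED; here FE > ED, so there is exactly one triangle.

1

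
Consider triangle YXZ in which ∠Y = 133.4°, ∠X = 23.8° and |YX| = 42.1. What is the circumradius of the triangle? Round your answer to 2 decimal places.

54.32

The third angle is ∠Z = 180° − ∠Y − ∠X = 22.80°.
Law of sines: |XZ| = |YX|·sin Y/sin Z ≈ 78.936.
Law of sines: |ZY| = |YX|·sin X/sin Z ≈ 43.841.
Circumradius = |YX|/(2 sin Z) ≈ 54.32.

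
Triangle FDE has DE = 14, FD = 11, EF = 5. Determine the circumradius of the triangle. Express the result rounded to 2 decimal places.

7.86

By the law of cosines, cos F = (EF² + FD² − DE²) / (2·EF·FD) ≈ -0.45455, so ∠F ≈ 117.04°.
Circumradius = DE/(2 sin F) ≈ 7.8588.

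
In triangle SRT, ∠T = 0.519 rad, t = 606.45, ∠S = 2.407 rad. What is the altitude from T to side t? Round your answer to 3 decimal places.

h_T ≈ 175.318

The third angle is ∠R = π − ∠T − ∠S = 0.216 rad.
Law of sines: s = t·sin S/sin T ≈ 819.52.
Law of sines: r = t·sin R/sin T ≈ 261.56.
Area = ½·t·s·sin R ≈ 53161.
The altitude from T has length 2·area/t ≈ 175.32.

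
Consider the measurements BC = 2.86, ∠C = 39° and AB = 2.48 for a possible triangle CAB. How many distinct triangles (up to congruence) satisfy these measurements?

2

BC·sin C = 2.86·sin(39°) ≈ 1.8.
Since BC sin C < AB < BC (1.8 < 2.48 < 2.86), two triangles exist.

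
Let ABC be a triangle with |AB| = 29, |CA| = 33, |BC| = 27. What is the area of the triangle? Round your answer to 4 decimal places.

area ≈ 372.5751

Semiperimeter s = (27 + 33 + 29)/2 = 44.5.
Heron's formula: area = √(44.5·17.5·11.5·15.5) ≈ 372.58.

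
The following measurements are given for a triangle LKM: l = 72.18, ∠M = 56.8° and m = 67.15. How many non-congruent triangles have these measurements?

l·sin M = 72.18·sin(56.8°) ≈ 60.4.
Since l sin M < m < l (60.4 < 67.15 < 72.18), two triangles exist.

2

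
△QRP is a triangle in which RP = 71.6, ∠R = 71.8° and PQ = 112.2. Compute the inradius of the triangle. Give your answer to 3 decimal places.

Law of sines: sin Q = RP·sin R/PQ ≈ 0.60622.
Since PQ ≥ RP, only the acute value applies: ∠Q ≈ 37.32°.
Then ∠P = 180° − ∠R − ∠Q ≈ 70.88°.
Law of sines gives QR = PQ·sin P/sin R ≈ 111.6.
Area = ½·PQ·RP·sin P ≈ 3795.2.
Semiperimeter s = (71.6+112.2+111.6)/2 = 147.7.
Inradius = area/s = 3795.2/147.7 ≈ 25.696.

r ≈ 25.696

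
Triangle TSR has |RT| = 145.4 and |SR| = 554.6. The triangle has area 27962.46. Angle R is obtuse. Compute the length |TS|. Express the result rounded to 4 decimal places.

667.0174

From area = ½·|SR|·|RT|·sin R, we get sin R = 2·area/(|SR|·|RT|) ≈ 0.69352.
Taking the obtuse solution, ∠R ≈ 136.09°.
Law of cosines then gives |TS| ≈ 667.02.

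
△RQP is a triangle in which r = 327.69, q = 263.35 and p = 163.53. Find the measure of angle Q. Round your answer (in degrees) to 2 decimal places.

∠Q ≈ 52.82°

By the law of cosines, cos Q = (p² + r² − q²) / (2·p·r) ≈ 0.60434, so ∠Q ≈ 52.82°.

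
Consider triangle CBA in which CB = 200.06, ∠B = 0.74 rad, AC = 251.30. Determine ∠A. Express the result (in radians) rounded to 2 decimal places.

Law of sines: sin A = CB·sin B/AC ≈ 0.53680.
Since AC ≥ CB, only the acute value applies: ∠A ≈ 0.567 rad.
Then ∠C = π − ∠B − ∠A ≈ 1.835 rad.

∠A ≈ 0.57 rad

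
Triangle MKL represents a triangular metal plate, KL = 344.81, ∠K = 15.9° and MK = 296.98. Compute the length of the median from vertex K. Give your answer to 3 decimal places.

317.828

By the law of cosines, LM² = MK² + KL² − 2·MK·KL·cos K = 10123, so LM ≈ 100.61.
Median from K: ½√(2·MK² + 2·KL² − LM²) ≈ 317.83.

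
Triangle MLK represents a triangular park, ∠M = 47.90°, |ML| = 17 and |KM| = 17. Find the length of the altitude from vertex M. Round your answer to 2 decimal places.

By the law of cosines, |LK|² = |KM|² + |ML|² − 2·|KM|·|ML|·cos M = 190.49, so |LK| ≈ 13.802.
Area = ½·|KM|·|ML|·sin M ≈ 107.22.
The altitude from M has length 2·area/|LK| ≈ 15.536.

15.54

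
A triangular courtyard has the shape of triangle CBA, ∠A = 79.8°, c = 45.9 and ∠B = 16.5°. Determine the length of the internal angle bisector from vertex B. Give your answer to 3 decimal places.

The third angle is ∠C = 180° − ∠B − ∠A = 83.70°.
Law of sines: b = c·sin B/sin C ≈ 13.116.
Law of sines: a = c·sin A/sin C ≈ 45.449.
The bisector from B has length 2·a·c·cos(∠B/2)/(a+c) ≈ 45.201.

t_B ≈ 45.201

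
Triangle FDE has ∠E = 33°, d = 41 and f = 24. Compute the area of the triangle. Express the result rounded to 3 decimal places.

Area = ½·f·d·sin E ≈ 267.96.

area ≈ 267.962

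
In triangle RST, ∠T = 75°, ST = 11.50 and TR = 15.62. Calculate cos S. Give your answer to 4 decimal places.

By the law of cosines, RS² = ST² + TR² − 2·ST·TR·cos T = 283.25, so RS ≈ 16.83.
Law of cosines again: cos S = (RS² + ST² − TR²)/(2·RS·ST) ≈ 0.44309, so ∠S ≈ 63.70°.

0.4431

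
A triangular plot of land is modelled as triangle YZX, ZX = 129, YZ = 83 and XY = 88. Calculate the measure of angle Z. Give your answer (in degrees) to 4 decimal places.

By the law of cosines, cos Z = (YZ² + ZX² − XY²) / (2·YZ·ZX) ≈ 0.73718, so ∠Z ≈ 42.51°.

∠Z ≈ 42.5081°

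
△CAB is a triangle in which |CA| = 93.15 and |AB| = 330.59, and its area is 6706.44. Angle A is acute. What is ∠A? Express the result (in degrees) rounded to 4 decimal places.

25.8210

From area = ½·|CA|·|AB|·sin A, we get sin A = 2·area/(|CA|·|AB|) ≈ 0.43556.
Taking the acute solution, ∠A ≈ 25.82°.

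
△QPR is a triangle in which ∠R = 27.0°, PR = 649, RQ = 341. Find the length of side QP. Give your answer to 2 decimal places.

378.29

By the law of cosines, QP² = PR² + RQ² − 2·PR·RQ·cos R = 1.4311e+05, so QP ≈ 378.29.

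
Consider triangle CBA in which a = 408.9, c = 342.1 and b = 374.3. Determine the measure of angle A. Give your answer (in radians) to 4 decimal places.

∠A ≈ 1.2120 rad

By the law of cosines, cos A = (c² + b² − a²) / (2·c·b) ≈ 0.35117, so ∠A ≈ 1.212 rad.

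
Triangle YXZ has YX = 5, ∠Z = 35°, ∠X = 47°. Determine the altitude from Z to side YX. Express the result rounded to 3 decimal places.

6.313

The third angle is ∠Y = 180° − ∠X − ∠Z = 98.00°.
Law of sines: XZ = YX·sin Y/sin Z ≈ 8.6324.
Law of sines: ZY = YX·sin X/sin Z ≈ 6.3754.
Area = ½·YX·XZ·sin X ≈ 15.783.
The altitude from Z has length 2·area/YX ≈ 6.3133.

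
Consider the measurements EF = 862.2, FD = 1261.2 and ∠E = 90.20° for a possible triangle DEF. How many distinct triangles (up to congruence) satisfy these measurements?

EF·sin E = 862.2·sin(90.20°) ≈ 862.2.
Since ∠E is not acute, a triangle exists only if FD > EF; here FD > EF, so there is exactly one triangle.

1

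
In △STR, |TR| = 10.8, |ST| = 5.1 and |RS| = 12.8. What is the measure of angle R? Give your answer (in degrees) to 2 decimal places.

∠R ≈ 23.02°

By the law of cosines, cos R = (|TR|² + |RS|² − |ST|²) / (2·|TR|·|RS|) ≈ 0.92039, so ∠R ≈ 23.02°.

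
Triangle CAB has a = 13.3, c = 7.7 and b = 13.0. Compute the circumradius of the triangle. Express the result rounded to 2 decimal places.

By the law of cosines, cos C = (a² + b² − c²) / (2·a·b) ≈ 0.82880, so ∠C ≈ 34.02°.
Circumradius = c/(2 sin C) ≈ 6.8806.

6.88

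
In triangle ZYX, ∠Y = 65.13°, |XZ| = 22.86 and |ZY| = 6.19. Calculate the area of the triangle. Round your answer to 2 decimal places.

Law of sines: sin X = |ZY|·sin Y/|XZ| ≈ 0.24567.
Since |XZ| ≥ |ZY|, only the acute value applies: ∠X ≈ 14.22°.
Then ∠Z = 180° − ∠Y − ∠X ≈ 100.65°.
Law of sines gives |YX| = |XZ|·sin Z/sin Y ≈ 24.763.
Area = ½·|XZ|·|ZY|·sin Z ≈ 69.533.

area ≈ 69.53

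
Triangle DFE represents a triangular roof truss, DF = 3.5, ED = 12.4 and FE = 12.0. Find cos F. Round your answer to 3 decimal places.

By the law of cosines, cos F = (DF² + FE² − ED²) / (2·DF·FE) ≈ 0.02964, so ∠F ≈ 88.30°.

cos F ≈ 0.030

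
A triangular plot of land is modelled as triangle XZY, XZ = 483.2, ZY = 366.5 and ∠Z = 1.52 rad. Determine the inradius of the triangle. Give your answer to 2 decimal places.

By the law of cosines, YX² = XZ² + ZY² − 2·XZ·ZY·cos Z = 3.4982e+05, so YX ≈ 591.46.
Area = ½·XZ·ZY·sin Z ≈ 88432.
Semiperimeter s = (366.5+591.46+483.2)/2 = 720.58.
Inradius = area/s = 88432/720.58 ≈ 122.72.

r ≈ 122.72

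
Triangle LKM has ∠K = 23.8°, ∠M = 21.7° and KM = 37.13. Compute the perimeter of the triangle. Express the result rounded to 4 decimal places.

The third angle is ∠L = 180° − ∠K − ∠M = 134.50°.
Law of sines: ML = KM·sin K/sin L ≈ 21.008.
Law of sines: LK = KM·sin M/sin L ≈ 19.248.
Semiperimeter s = (37.13+21.008+19.248)/2 = 38.693.
Perimeter = 37.13 + 21.008 + 19.248 = 77.386.

77.3856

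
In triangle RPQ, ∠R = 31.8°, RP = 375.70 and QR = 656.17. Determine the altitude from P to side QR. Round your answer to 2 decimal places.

By the law of cosines, PQ² = QR² + RP² − 2·QR·RP·cos R = 1.5267e+05, so PQ ≈ 390.73.
Area = ½·QR·RP·sin R ≈ 64953.
The altitude from P has length 2·area/QR ≈ 197.98.

197.98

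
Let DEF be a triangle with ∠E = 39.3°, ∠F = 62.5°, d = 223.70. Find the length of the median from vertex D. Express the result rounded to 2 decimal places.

The third angle is ∠D = 180° − ∠E − ∠F = 78.20°.
Law of sines: e = d·sin E/sin D ≈ 144.75.
Law of sines: f = d·sin F/sin D ≈ 202.71.
Median from D: ½√(2·e² + 2·f² − d²) ≈ 136.05.

136.05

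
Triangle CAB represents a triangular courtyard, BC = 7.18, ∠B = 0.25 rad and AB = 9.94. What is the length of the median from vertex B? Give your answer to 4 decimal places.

By the law of cosines, CA² = AB² + BC² − 2·AB·BC·cos B = 12.055, so CA ≈ 3.472.
Median from B: ½√(2·AB² + 2·BC² − CA²) ≈ 8.495.

8.4950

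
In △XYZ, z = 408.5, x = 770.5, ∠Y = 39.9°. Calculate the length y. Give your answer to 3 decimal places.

By the law of cosines, y² = z² + x² − 2·z·x·cos Y = 2.7761e+05, so y ≈ 526.89.

526.890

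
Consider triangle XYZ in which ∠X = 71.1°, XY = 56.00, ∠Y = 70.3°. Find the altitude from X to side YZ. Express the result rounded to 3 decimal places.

The third angle is ∠Z = 180° − ∠X − ∠Y = 38.60°.
Law of sines: YZ = XY·sin X/sin Z ≈ 84.921.
Law of sines: ZX = XY·sin Y/sin Z ≈ 84.507.
Area = ½·XY·YZ·sin Y ≈ 2238.6.
The altitude from X has length 2·area/YZ ≈ 52.722.

52.722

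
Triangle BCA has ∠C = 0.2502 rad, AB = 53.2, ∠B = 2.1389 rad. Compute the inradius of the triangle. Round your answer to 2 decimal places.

17.28

The third angle is ∠A = π − ∠B − ∠C = 0.7525 rad.
Law of sines: CA = AB·sin B/sin C ≈ 181.11.
Law of sines: BC = AB·sin A/sin C ≈ 146.85.
Area = ½·AB·CA·sin A ≈ 3292.7.
Semiperimeter s = (181.11+53.2+146.85)/2 = 190.58.
Inradius = area/s = 3292.7/190.58 ≈ 17.277.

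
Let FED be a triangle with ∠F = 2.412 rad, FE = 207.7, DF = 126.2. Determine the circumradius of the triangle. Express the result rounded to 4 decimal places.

By the law of cosines, ED² = DF² + FE² − 2·DF·FE·cos F = 98145, so ED ≈ 313.28.
Area = ½·DF·FE·sin F ≈ 8735.9.
Circumradius = ED/(2 sin F) ≈ 235.

R ≈ 234.9958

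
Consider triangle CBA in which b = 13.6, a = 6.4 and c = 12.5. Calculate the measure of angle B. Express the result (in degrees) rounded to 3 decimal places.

By the law of cosines, cos B = (a² + c² − b²) / (2·a·c) ≈ 0.07656, so ∠B ≈ 85.61°.

85.609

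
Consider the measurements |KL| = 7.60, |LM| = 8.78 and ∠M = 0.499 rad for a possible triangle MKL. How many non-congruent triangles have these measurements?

2

|LM|·sin M = 8.78·sin(0.499 rad) ≈ 4.202.
Since |LM| sin M < |KL| < |LM| (4.202 < 7.60 < 8.78), two triangles exist.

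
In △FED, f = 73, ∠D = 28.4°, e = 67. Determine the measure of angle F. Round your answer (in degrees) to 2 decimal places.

By the law of cosines, d² = f² + e² − 2·f·e·cos D = 1213.3, so d ≈ 34.832.
Law of cosines again: cos F = (e² + d² − f²)/(2·e·d) ≈ 0.07997, so ∠F ≈ 85.41°.

∠F ≈ 85.41°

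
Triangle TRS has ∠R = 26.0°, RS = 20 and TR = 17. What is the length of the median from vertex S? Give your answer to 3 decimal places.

By the law of cosines, ST² = TR² + RS² − 2·TR·RS·cos R = 77.82, so ST ≈ 8.8216.
Median from S: ½√(2·RS² + 2·ST² − TR²) ≈ 12.91.

12.910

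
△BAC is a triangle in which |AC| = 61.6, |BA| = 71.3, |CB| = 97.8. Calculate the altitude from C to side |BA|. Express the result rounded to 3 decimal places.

Semiperimeter s = (61.6 + 97.8 + 71.3)/2 = 115.35.
Heron's formula: area = √(115.35·53.75·17.55·44.05) ≈ 2189.3.
The altitude from C has length 2·area/|BA| ≈ 61.412.

h_C ≈ 61.412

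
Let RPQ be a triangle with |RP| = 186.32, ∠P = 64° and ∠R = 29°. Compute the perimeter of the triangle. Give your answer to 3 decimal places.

The third angle is ∠Q = 180° − ∠R − ∠P = 87.00°.
Law of sines: |PQ| = |RP|·sin R/sin Q ≈ 90.454.
Law of sines: |QR| = |RP|·sin P/sin Q ≈ 167.69.
Semiperimeter s = (90.454+167.69+186.32)/2 = 222.23.
Perimeter = 90.454 + 167.69 + 186.32 = 444.47.

perimeter ≈ 444.467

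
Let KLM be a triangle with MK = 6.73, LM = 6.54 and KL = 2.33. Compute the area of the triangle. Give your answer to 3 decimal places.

Semiperimeter s = (6.54 + 6.73 + 2.33)/2 = 7.8.
Heron's formula: area = √(7.8·1.26·1.07·5.47) ≈ 7.5843.

7.584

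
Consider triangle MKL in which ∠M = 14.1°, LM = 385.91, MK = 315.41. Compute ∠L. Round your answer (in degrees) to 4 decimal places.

∠L ≈ 43.8443°

By the law of cosines, KL² = LM² + MK² − 2·LM·MK·cos M = 12305, so KL ≈ 110.93.
Law of cosines again: cos L = (KL² + LM² − MK²)/(2·KL·LM) ≈ 0.72122, so ∠L ≈ 43.84°.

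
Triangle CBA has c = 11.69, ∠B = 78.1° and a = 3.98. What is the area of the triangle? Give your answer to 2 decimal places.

Area = ½·a·c·sin B ≈ 22.763.

area ≈ 22.76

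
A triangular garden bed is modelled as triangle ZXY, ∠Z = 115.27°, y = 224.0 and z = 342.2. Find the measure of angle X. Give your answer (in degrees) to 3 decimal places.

Law of sines: sin Y = y·sin Z/z ≈ 0.59195.
Since z ≥ y, only the acute value applies: ∠Y ≈ 36.30°.
Then ∠X = 180° − ∠Z − ∠Y ≈ 28.43°.

∠X ≈ 28.435°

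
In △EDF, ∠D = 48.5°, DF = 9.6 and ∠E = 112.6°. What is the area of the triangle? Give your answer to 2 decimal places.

12.11

The third angle is ∠F = 180° − ∠E − ∠D = 18.90°.
Law of sines: FE = DF·sin D/sin E ≈ 7.788.
Law of sines: ED = DF·sin F/sin E ≈ 3.3683.
Area = ½·DF·FE·sin F ≈ 12.109.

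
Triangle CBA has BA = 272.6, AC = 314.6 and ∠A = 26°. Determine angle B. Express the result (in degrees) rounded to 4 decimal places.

∠B ≈ 94.2136°

By the law of cosines, CB² = BA² + AC² − 2·BA·AC·cos A = 19123, so CB ≈ 138.29.
Law of cosines again: cos B = (CB² + BA² − AC²)/(2·CB·BA) ≈ -0.07348, so ∠B ≈ 94.21°.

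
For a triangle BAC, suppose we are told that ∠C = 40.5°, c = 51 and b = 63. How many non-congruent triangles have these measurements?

2

b·sin C = 63·sin(40.5°) ≈ 40.92.
Since b sin C < c < b (40.92 < 51 < 63), two triangles exist.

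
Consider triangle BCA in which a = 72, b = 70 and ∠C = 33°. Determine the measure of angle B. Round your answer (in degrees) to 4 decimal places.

By the law of cosines, c² = a² + b² − 2·a·b·cos C = 1630.2, so c ≈ 40.376.
Law of cosines again: cos B = (c² + a² − b²)/(2·c·a) ≈ 0.32923, so ∠B ≈ 70.78°.

∠B ≈ 70.7777°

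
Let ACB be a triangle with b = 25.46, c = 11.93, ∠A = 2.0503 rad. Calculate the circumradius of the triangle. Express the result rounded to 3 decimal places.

By the law of cosines, a² = c² + b² − 2·c·b·cos A = 1070.8, so a ≈ 32.723.
Area = ½·c·b·sin A ≈ 134.74.
Circumradius = a/(2 sin A) ≈ 18.441.

18.441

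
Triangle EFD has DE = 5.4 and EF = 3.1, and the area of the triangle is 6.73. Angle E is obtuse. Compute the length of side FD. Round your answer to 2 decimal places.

7.66

From area = ½·DE·EF·sin E, we get sin E = 2·area/(DE·EF) ≈ 0.80406.
Taking the obtuse solution, ∠E ≈ 126.48°.
Law of cosines then gives FD ≈ 7.66.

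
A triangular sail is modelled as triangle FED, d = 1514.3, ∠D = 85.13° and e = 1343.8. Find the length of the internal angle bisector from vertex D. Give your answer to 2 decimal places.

Law of sines: sin E = e·sin D/d ≈ 0.88420.
Since d ≥ e, only the acute value applies: ∠E ≈ 62.15°.
Then ∠F = 180° − ∠D − ∠E ≈ 32.72°.
Law of sines gives f = d·sin F/sin D ≈ 821.42.
The bisector from D has length 2·f·e·cos(∠D/2)/(f+e) ≈ 750.94.

750.94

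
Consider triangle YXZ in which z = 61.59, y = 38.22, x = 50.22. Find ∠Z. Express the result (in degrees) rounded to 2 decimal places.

By the law of cosines, cos Z = (y² + x² − z²) / (2·y·x) ≈ 0.04936, so ∠Z ≈ 87.17°.

∠Z ≈ 87.17°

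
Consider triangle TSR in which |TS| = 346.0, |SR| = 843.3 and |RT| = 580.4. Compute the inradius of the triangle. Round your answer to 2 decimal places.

Semiperimeter s = (843.3 + 580.4 + 346)/2 = 884.85.
Heron's formula: area = √(884.85·41.55·304.45·538.85) ≈ 77663.
Inradius = area/s = 77663/884.85 ≈ 87.769.

r ≈ 87.77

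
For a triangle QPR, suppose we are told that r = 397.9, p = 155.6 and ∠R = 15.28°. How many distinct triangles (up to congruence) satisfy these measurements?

1

p·sin R = 155.6·sin(15.28°) ≈ 41.01.
Since r ≥ p, exactly one triangle exists.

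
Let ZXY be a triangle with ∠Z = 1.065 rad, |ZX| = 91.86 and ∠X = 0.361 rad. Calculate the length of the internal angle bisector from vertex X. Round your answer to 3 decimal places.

t_X ≈ 84.806

The third angle is ∠Y = π − ∠Z − ∠X = 1.716 rad.
Law of sines: |XY| = |ZX|·sin Z/sin Y ≈ 81.208.
Law of sines: |YZ| = |ZX|·sin X/sin Y ≈ 32.789.
The bisector from X has length 2·|ZX|·|XY|·cos(∠X/2)/(|ZX|+|XY|) ≈ 84.806.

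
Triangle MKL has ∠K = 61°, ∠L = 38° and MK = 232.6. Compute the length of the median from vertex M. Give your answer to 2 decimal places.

m_M ≈ 216.41

The third angle is ∠M = 180° − ∠K − ∠L = 81.00°.
Law of sines: KL = MK·sin M/sin L ≈ 373.15.
Law of sines: LM = MK·sin K/sin L ≈ 330.44.
Median from M: ½√(2·LM² + 2·MK² − KL²) ≈ 216.41.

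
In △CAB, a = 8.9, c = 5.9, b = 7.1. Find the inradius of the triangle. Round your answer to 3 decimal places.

Semiperimeter s = (5.9 + 8.9 + 7.1)/2 = 10.95.
Heron's formula: area = √(10.95·5.05·2.05·3.85) ≈ 20.891.
Inradius = area/s = 20.891/10.95 ≈ 1.9079.

1.908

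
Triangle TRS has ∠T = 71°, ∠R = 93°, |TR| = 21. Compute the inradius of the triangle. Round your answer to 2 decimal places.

The third angle is ∠S = 180° − ∠T − ∠R = 16.00°.
Law of sines: |RS| = |TR|·sin T/sin S ≈ 72.036.
Law of sines: |ST| = |TR|·sin R/sin S ≈ 76.083.
Area = ½·|TR|·|RS|·sin R ≈ 755.34.
Semiperimeter s = (72.036+76.083+21)/2 = 84.559.
Inradius = area/s = 755.34/84.559 ≈ 8.9327.

r ≈ 8.93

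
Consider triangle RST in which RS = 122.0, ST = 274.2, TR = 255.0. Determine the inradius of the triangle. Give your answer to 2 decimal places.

Semiperimeter s = (274.2 + 255 + 122)/2 = 325.6.
Heron's formula: area = √(325.6·51.4·70.6·203.6) ≈ 15510.
Inradius = area/s = 15510/325.6 ≈ 47.635.

47.64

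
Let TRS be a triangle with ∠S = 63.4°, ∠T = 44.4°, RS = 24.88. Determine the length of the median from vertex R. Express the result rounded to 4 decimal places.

The third angle is ∠R = 180° − ∠S − ∠T = 72.20°.
Law of sines: ST = RS·sin R/sin T ≈ 33.858.
Law of sines: TR = RS·sin S/sin T ≈ 31.796.
Median from R: ½√(2·TR² + 2·RS² − ST²) ≈ 22.987.

22.9873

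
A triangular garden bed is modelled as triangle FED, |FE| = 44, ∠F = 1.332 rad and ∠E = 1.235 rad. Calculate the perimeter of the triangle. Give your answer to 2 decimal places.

perimeter ≈ 199.10

The third angle is ∠D = π − ∠F − ∠E = 0.575 rad.
Law of sines: |ED| = |FE|·sin F/sin D ≈ 78.661.
Law of sines: |DF| = |FE|·sin E/sin D ≈ 76.436.
Semiperimeter s = (78.661+76.436+44)/2 = 99.548.
Perimeter = 78.661 + 76.436 + 44 = 199.1.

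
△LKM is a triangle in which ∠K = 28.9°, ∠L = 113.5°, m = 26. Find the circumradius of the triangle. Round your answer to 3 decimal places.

The third angle is ∠M = 180° − ∠L − ∠K = 37.60°.
Law of sines: l = m·sin L/sin M ≈ 39.079.
Law of sines: k = m·sin K/sin M ≈ 20.594.
Circumradius = m/(2 sin M) ≈ 21.306.

R ≈ 21.306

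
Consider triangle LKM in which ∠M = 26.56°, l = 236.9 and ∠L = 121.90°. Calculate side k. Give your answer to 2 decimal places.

The third angle is ∠K = 180° − ∠M − ∠L = 31.54°.
Law of sines: k = l·sin K/sin L ≈ 145.97.

145.97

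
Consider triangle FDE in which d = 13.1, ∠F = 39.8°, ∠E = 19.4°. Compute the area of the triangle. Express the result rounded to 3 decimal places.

21.239

The third angle is ∠D = 180° − ∠E − ∠F = 120.80°.
Law of sines: f = d·sin F/sin D ≈ 9.7623.
Law of sines: e = d·sin E/sin D ≈ 5.0658.
Area = ½·d·f·sin E ≈ 21.239.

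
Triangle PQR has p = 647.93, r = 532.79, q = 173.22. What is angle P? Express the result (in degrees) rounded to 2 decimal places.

∠P ≈ 125.03°

By the law of cosines, cos P = (q² + r² − p²) / (2·q·r) ≈ -0.57397, so ∠P ≈ 125.03°.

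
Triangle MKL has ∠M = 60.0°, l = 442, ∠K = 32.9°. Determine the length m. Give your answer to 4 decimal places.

The third angle is ∠L = 180° − ∠M − ∠K = 87.10°.
Law of sines: m = l·sin M/sin L ≈ 383.27.

383.2741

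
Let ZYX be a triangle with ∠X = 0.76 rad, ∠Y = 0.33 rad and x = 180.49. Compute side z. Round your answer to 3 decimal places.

The third angle is ∠Z = π − ∠Y − ∠X = 2.052 rad.
Law of sines: z = x·sin Z/sin X ≈ 232.29.

232.287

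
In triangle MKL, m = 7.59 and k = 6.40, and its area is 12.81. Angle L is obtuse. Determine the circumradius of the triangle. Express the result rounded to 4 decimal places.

R ≈ 12.7580

From area = ½·m·k·sin L, we get sin L = 2·area/(m·k) ≈ 0.52742.
Taking the obtuse solution, ∠L ≈ 148.17°.
Law of cosines then gives l ≈ 13.458.
Circumradius = l/(2 sin L) ≈ 12.758.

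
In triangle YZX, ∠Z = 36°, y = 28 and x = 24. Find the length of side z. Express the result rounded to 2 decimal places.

By the law of cosines, z² = x² + y² − 2·x·y·cos Z = 272.68, so z ≈ 16.513.

16.51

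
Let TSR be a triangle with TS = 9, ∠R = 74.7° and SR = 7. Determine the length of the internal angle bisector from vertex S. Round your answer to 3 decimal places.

t_S ≈ 6.931

Law of sines: sin T = SR·sin R/TS ≈ 0.75021.
Since TS ≥ SR, only the acute value applies: ∠T ≈ 48.61°.
Then ∠S = 180° − ∠R − ∠T ≈ 56.69°.
Law of sines gives RT = TS·sin S/sin R ≈ 7.7979.
The bisector from S has length 2·TS·SR·cos(∠S/2)/(TS+SR) ≈ 6.9308.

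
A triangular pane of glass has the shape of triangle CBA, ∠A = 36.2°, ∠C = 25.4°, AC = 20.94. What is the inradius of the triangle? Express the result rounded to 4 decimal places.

2.7932

The third angle is ∠B = 180° − ∠A − ∠C = 118.40°.
Law of sines: BA = AC·sin C/sin B ≈ 10.211.
Law of sines: CB = AC·sin A/sin B ≈ 14.059.
Area = ½·AC·BA·sin A ≈ 63.14.
Semiperimeter s = (10.211+20.94+14.059)/2 = 22.605.
Inradius = area/s = 63.14/22.605 ≈ 2.7932.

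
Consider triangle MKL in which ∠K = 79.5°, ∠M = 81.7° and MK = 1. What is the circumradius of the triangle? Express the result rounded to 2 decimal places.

R ≈ 1.55

The third angle is ∠L = 180° − ∠M − ∠K = 18.80°.
Law of sines: KL = MK·sin M/sin L ≈ 3.0705.
Law of sines: LM = MK·sin K/sin L ≈ 3.0511.
Circumradius = MK/(2 sin L) ≈ 1.5515.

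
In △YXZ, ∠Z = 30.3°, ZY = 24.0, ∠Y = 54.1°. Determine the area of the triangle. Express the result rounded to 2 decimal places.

area ≈ 118.27

The third angle is ∠X = 180° − ∠Z − ∠Y = 95.60°.
Law of sines: XZ = ZY·sin Y/sin X ≈ 19.534.
Law of sines: YX = ZY·sin Z/sin X ≈ 12.167.
Area = ½·ZY·XZ·sin Z ≈ 118.27.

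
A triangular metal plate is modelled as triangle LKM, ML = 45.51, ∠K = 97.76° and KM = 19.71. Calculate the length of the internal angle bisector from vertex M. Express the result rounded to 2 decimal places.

t_M ≈ 24.19

Law of sines: sin L = KM·sin K/ML ≈ 0.42913.
Since ML ≥ KM, only the acute value applies: ∠L ≈ 25.41°.
Then ∠M = 180° − ∠K − ∠L ≈ 56.83°.
Law of sines gives LK = ML·sin M/sin K ≈ 38.445.
The bisector from M has length 2·KM·ML·cos(∠M/2)/(KM+ML) ≈ 24.193.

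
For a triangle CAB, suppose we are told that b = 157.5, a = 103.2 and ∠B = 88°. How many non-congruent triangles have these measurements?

a·sin B = 103.2·sin(88°) ≈ 103.1.
Since b ≥ a, exactly one triangle exists.

1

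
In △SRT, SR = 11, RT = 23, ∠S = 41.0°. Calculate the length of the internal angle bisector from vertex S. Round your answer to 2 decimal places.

t_S ≈ 15.10

Law of sines: sin T = SR·sin S/RT ≈ 0.31377.
Since RT ≥ SR, only the acute value applies: ∠T ≈ 18.29°.
Then ∠R = 180° − ∠S − ∠T ≈ 120.71°.
Law of sines gives TS = RT·sin R/sin S ≈ 30.14.
The bisector from S has length 2·TS·SR·cos(∠S/2)/(TS+SR) ≈ 15.097.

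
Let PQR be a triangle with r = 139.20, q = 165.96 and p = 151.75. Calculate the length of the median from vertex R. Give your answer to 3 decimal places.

Median from R: ½√(2·p² + 2·q² − r²) ≈ 142.97.

m_R ≈ 142.973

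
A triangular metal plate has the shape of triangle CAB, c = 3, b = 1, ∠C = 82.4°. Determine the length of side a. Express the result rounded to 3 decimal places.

Law of sines: sin B = b·sin C/c ≈ 0.33041.
Since c ≥ b, only the acute value applies: ∠B ≈ 19.29°.
Then ∠A = 180° − ∠C − ∠B ≈ 78.31°.
Law of sines gives a = c·sin A/sin C ≈ 2.9638.

2.964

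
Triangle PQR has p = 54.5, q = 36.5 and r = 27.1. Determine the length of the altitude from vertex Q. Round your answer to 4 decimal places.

24.1080

Semiperimeter s = (54.5 + 36.5 + 27.1)/2 = 59.05.
Heron's formula: area = √(59.05·4.55·22.55·31.95) ≈ 439.97.
The altitude from Q has length 2·area/q ≈ 24.108.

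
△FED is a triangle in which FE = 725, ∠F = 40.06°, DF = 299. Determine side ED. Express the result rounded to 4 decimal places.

532.1649

By the law of cosines, ED² = DF² + FE² − 2·DF·FE·cos F = 2.832e+05, so ED ≈ 532.16.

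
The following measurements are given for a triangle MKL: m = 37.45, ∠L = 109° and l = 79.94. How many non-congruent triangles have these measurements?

m·sin L = 37.45·sin(109°) ≈ 35.41.
Since ∠L is not acute, a triangle exists only if l > m; here l > m, so there is exactly one triangle.

1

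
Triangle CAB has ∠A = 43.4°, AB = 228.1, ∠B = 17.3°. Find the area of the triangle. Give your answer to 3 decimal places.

area ≈ 6095.171

The third angle is ∠C = 180° − ∠A − ∠B = 119.30°.
Law of sines: BC = AB·sin A/sin C ≈ 179.72.
Law of sines: CA = AB·sin B/sin C ≈ 77.782.
Area = ½·AB·BC·sin B ≈ 6095.2.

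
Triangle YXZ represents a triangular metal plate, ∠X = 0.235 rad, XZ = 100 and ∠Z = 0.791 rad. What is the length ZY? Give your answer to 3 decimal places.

The third angle is ∠Y = π − ∠X − ∠Z = 2.116 rad.
Law of sines: ZY = XZ·sin X/sin Y ≈ 27.226.

27.226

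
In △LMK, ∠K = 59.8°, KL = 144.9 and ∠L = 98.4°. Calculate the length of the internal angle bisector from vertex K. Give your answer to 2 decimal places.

The third angle is ∠M = 180° − ∠K − ∠L = 21.80°.
Law of sines: MK = KL·sin L/sin M ≈ 385.99.
Law of sines: LM = KL·sin K/sin M ≈ 337.22.
The bisector from K has length 2·MK·KL·cos(∠K/2)/(MK+KL) ≈ 182.66.

t_K ≈ 182.66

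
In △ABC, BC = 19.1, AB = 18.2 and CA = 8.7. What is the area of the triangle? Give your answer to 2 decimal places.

78.47

Semiperimeter s = (19.1 + 8.7 + 18.2)/2 = 23.
Heron's formula: area = √(23·3.9·14.3·4.8) ≈ 78.467.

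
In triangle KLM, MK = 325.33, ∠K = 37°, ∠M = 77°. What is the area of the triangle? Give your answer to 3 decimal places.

The third angle is ∠L = 180° − ∠M − ∠K = 66.00°.
Law of sines: LM = MK·sin K/sin L ≈ 214.32.
Law of sines: KL = MK·sin M/sin L ≈ 346.99.
Area = ½·MK·LM·sin M ≈ 33968.

area ≈ 33968.395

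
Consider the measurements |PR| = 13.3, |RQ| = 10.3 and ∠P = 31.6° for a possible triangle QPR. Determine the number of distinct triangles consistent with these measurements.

|PR|·sin P = 13.3·sin(31.6°) ≈ 6.969.
Since |PR| sin P < |RQ| < |PR| (6.969 < 10.3 < 13.3), two triangles exist.

2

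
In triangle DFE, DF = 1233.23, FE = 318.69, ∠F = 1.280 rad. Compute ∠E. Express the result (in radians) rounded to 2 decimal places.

1.60

By the law of cosines, ED² = DF² + FE² − 2·DF·FE·cos F = 1.3971e+06, so ED ≈ 1182.
Law of cosines again: cos E = (FE² + ED² − DF²)/(2·FE·ED) ≈ -0.02952, so ∠E ≈ 1.600 rad.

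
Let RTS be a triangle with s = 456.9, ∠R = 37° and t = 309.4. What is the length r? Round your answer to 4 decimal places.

280.5138

By the law of cosines, r² = t² + s² − 2·t·s·cos R = 78688, so r ≈ 280.51.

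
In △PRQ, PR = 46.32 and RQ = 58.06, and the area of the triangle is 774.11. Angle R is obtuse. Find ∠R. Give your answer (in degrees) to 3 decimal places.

From area = ½·PR·RQ·sin R, we get sin R = 2·area/(PR·RQ) ≈ 0.57569.
Taking the obtuse solution, ∠R ≈ 144.85°.

144.852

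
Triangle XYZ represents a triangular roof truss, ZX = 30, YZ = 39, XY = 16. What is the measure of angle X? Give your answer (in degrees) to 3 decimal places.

∠X ≈ 112.347°

By the law of cosines, cos X = (ZX² + XY² − YZ²) / (2·ZX·XY) ≈ -0.38021, so ∠X ≈ 112.35°.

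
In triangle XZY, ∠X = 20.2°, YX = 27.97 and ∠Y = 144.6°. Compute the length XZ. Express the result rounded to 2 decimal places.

The third angle is ∠Z = 180° − ∠Y − ∠X = 15.20°.
Law of sines: XZ = YX·sin Y/sin Z ≈ 61.797.

61.80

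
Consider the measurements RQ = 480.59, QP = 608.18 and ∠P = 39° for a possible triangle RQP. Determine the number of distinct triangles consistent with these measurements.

QP·sin P = 608.18·sin(39°) ≈ 382.7.
Since QP sin P < RQ < QP (382.7 < 480.59 < 608.18), two triangles exist.

2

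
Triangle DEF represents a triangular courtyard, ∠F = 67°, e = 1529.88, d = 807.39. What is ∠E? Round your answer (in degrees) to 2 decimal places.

By the law of cosines, f² = d² + e² − 2·d·e·cos F = 2.0271e+06, so f ≈ 1423.8.
Law of cosines again: cos E = (f² + d² − e²)/(2·f·d) ≈ 0.14723, so ∠E ≈ 81.53°.

81.53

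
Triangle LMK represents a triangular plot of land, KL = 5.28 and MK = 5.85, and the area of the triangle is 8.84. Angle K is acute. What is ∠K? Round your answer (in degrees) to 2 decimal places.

34.92

From area = ½·MK·KL·sin K, we get sin K = 2·area/(MK·KL) ≈ 0.57239.
Taking the acute solution, ∠K ≈ 34.92°.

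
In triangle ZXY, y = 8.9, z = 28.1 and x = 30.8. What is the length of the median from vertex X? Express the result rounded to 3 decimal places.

Median from X: ½√(2·y² + 2·z² − x²) ≈ 14.045.

m_X ≈ 14.045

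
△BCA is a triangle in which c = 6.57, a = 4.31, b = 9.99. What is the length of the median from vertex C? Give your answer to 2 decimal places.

6.96

Median from C: ½√(2·a² + 2·b² − c²) ≈ 6.9568.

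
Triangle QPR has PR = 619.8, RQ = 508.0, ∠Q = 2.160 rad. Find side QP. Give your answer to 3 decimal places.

Law of sines: sin P = RQ·sin Q/PR ≈ 0.68142.
Since PR ≥ RQ, only the acute value applies: ∠P ≈ 0.750 rad.
Then ∠R = π − ∠Q − ∠P ≈ 0.232 rad.
Law of sines gives QP = PR·sin R/sin Q ≈ 171.33.

171.333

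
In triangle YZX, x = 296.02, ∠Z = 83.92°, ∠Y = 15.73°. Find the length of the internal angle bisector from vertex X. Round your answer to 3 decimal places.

The third angle is ∠X = 180° − ∠Y − ∠Z = 80.35°.
Law of sines: y = x·sin Y/sin X ≈ 81.404.
Law of sines: z = x·sin Z/sin X ≈ 298.58.
The bisector from X has length 2·y·z·cos(∠X/2)/(y+z) ≈ 97.748.

t_X ≈ 97.748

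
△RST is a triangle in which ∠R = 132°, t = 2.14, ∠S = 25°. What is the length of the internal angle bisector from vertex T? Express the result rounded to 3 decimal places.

The third angle is ∠T = 180° − ∠R − ∠S = 23.00°.
Law of sines: r = t·sin R/sin T ≈ 4.0701.
Law of sines: s = t·sin S/sin T ≈ 2.3146.
The bisector from T has length 2·r·s·cos(∠T/2)/(r+s) ≈ 2.8918.

2.892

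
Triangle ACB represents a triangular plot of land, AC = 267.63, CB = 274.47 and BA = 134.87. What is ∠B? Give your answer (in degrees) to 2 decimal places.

By the law of cosines, cos B = (CB² + BA² − AC²) / (2·CB·BA) ≈ 0.29578, so ∠B ≈ 72.80°.

72.80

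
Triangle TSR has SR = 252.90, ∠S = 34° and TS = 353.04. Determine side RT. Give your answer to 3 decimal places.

201.386

By the law of cosines, RT² = TS² + SR² − 2·TS·SR·cos S = 40556, so RT ≈ 201.39.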